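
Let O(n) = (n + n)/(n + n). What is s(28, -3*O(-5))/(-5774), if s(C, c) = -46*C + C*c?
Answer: 686/2887 ≈ 0.23762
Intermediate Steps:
O(n) = 1 (O(n) = (2*n)/((2*n)) = (2*n)*(1/(2*n)) = 1)
s(28, -3*O(-5))/(-5774) = (28*(-46 - 3*1))/(-5774) = (28*(-46 - 3))*(-1/5774) = (28*(-49))*(-1/5774) = -1372*(-1/5774) = 686/2887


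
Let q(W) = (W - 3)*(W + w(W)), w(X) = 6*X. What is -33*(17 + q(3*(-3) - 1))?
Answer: -30591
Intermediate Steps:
q(W) = 7*W*(-3 + W) (q(W) = (W - 3)*(W + 6*W) = (-3 + W)*(7*W) = 7*W*(-3 + W))
-33*(17 + q(3*(-3) - 1)) = -33*(17 + 7*(3*(-3) - 1)*(-3 + (3*(-3) - 1))) = -33*(17 + 7*(-9 - 1)*(-3 + (-9 - 1))) = -33*(17 + 7*(-10)*(-3 - 10)) = -33*(17 + 7*(-10)*(-13)) = -33*(17 + 910) = -33*927 = -30591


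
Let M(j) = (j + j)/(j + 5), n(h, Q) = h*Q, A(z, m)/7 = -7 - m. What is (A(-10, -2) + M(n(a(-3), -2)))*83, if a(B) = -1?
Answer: -20003/7 ≈ -2857.6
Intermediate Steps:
A(z, m) = -49 - 7*m (A(z, m) = 7*(-7 - m) = -49 - 7*m)
n(h, Q) = Q*h
M(j) = 2*j/(5 + j) (M(j) = (2*j)/(5 + j) = 2*j/(5 + j))
(A(-10, -2) + M(n(a(-3), -2)))*83 = ((-49 - 7*(-2)) + 2*(-2*(-1))/(5 - 2*(-1)))*83 = ((-49 + 14) + 2*2/(5 + 2))*83 = (-35 + 2*2/7)*83 = (-35 + 2*2*(1/7))*83 = (-35 + 4/7)*83 = -241/7*83 = -20003/7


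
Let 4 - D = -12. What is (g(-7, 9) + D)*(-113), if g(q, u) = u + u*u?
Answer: -11978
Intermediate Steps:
g(q, u) = u + u²
D = 16 (D = 4 - 1*(-12) = 4 + 12 = 16)
(g(-7, 9) + D)*(-113) = (9*(1 + 9) + 16)*(-113) = (9*10 + 16)*(-113) = (90 + 16)*(-113) = 106*(-113) = -11978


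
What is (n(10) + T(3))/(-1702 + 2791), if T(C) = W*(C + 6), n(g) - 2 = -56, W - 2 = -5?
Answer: -9/121 ≈ -0.074380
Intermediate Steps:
W = -3 (W = 2 - 5 = -3)
n(g) = -54 (n(g) = 2 - 56 = -54)
T(C) = -18 - 3*C (T(C) = -3*(C + 6) = -3*(6 + C) = -18 - 3*C)
(n(10) + T(3))/(-1702 + 2791) = (-54 + (-18 - 3*3))/(-1702 + 2791) = (-54 + (-18 - 9))/1089 = (-54 - 27)*(1/1089) = -81*1/1089 = -9/121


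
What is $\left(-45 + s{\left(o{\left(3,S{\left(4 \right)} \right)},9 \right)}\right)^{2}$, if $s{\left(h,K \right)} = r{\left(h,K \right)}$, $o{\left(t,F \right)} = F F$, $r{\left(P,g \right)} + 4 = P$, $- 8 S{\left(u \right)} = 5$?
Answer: $\frac{9678321}{4096} \approx 2362.9$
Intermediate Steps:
$S{\left(u \right)} = - \frac{5}{8}$ ($S{\left(u \right)} = \left(- \frac{1}{8}\right) 5 = - \frac{5}{8}$)
$r{\left(P,g \right)} = -4 + P$
$o{\left(t,F \right)} = F^{2}$
$s{\left(h,K \right)} = -4 + h$
$\left(-45 + s{\left(o{\left(3,S{\left(4 \right)} \right)},9 \right)}\right)^{2} = \left(-45 - \left(4 - \left(- \frac{5}{8}\right)^{2}\right)\right)^{2} = \left(-45 + \left(-4 + \frac{25}{64}\right)\right)^{2} = \left(-45 - \frac{231}{64}\right)^{2} = \left(- \frac{3111}{64}\right)^{2} = \frac{9678321}{4096}$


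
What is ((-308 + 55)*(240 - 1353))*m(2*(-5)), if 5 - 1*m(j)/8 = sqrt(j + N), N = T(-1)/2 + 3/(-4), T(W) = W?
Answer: 11263560 - 3379068*I*sqrt(5) ≈ 1.1264e+7 - 7.5558e+6*I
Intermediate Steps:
N = -5/4 (N = -1/2 + 3/(-4) = -1*1/2 + 3*(-1/4) = -1/2 - 3/4 = -5/4 ≈ -1.2500)
m(j) = 40 - 8*sqrt(-5/4 + j) (m(j) = 40 - 8*sqrt(j - 5/4) = 40 - 8*sqrt(-5/4 + j))
((-308 + 55)*(240 - 1353))*m(2*(-5)) = ((-308 + 55)*(240 - 1353))*(40 - 4*sqrt(-5 + 4*(2*(-5)))) = (-253*(-1113))*(40 - 4*sqrt(-5 + 4*(-10))) = 281589*(40 - 4*sqrt(-5 - 40)) = 281589*(40 - 12*I*sqrt(5)) = 11263560 - 3379068*I*sqrt(5)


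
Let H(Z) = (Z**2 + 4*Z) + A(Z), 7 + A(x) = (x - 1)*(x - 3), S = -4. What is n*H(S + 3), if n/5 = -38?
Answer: 380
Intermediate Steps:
n = -190 (n = 5*(-38) = -190)
A(x) = -7 + (-1 + x)*(-3 + x) (A(x) = -7 + (x - 1)*(x - 3) = -7 + (-1 + x)*(-3 + x))
H(Z) = -4 + 2*Z**2 (H(Z) = (Z**2 + 4*Z) + (-4 + Z**2 - 4*Z) = -4 + 2*Z**2)
n*H(S + 3) = -190*(-4 + 2*(-4 + 3)**2) = -190*(-4 + 2*(-1)**2) = -190*(-4 + 2*1) = -190*(-4 + 2) = -190*(-2) = 380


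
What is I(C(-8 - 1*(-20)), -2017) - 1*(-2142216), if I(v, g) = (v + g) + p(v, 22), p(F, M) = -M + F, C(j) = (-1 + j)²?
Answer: 2140419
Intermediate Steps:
p(F, M) = F - M
I(v, g) = -22 + g + 2*v (I(v, g) = (v + g) + (v - 1*22) = (g + v) + (v - 22) = (g + v) + (-22 + v) = -22 + g + 2*v)
I(C(-8 - 1*(-20)), -2017) - 1*(-2142216) = (-22 - 2017 + 2*(-1 + (-8 - 1*(-20)))²) - 1*(-2142216) = (-22 - 2017 + 2*(-1 + (-8 + 20))²) + 2142216 = (-22 - 2017 + 2*(-1 + 12)²) + 2142216 = (-22 - 2017 + 2*11²) + 2142216 = (-22 - 2017 + 2*121) + 2142216 = (-22 - 2017 + 242) + 2142216 = -1797 + 2142216 = 2140419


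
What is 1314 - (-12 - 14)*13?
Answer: 1652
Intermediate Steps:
1314 - (-12 - 14)*13 = 1314 - (-26)*13 = 1314 - 1*(-338) = 1314 + 338 = 1652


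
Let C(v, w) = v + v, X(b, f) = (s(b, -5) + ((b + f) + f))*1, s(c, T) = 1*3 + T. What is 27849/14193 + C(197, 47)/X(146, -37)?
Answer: 1256912/165585 ≈ 7.5907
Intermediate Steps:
s(c, T) = 3 + T
X(b, f) = -2 + b + 2*f (X(b, f) = ((3 - 5) + ((b + f) + f))*1 = (-2 + (b + 2*f))*1 = (-2 + b + 2*f)*1 = -2 + b + 2*f)
C(v, w) = 2*v
27849/14193 + C(197, 47)/X(146, -37) = 27849/14193 + (2*197)/(-2 + 146 + 2*(-37)) = 27849*(1/14193) + 394/(-2 + 146 - 74) = 9283/4731 + 394/70 = 9283/4731 + 394*(1/70) = 9283/4731 + 197/35 = 1256912/165585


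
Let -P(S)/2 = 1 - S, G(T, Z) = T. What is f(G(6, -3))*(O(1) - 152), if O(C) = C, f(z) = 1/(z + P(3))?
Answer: -151/10 ≈ -15.100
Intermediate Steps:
P(S) = -2 + 2*S (P(S) = -2*(1 - S) = -2 + 2*S)
f(z) = 1/(4 + z) (f(z) = 1/(z + (-2 + 2*3)) = 1/(z + (-2 + 6)) = 1/(z + 4) = 1/(4 + z))
f(G(6, -3))*(O(1) - 152) = (1 - 152)/(4 + 6) = -151/10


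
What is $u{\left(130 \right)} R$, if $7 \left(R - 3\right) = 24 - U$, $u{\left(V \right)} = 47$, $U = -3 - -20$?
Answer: $188$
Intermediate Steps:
$U = 17$ ($U = -3 + 20 = 17$)
$R = 4$ ($R = 3 + \frac{24 - 17}{7} = 3 + \frac{1}{7} \cdot 7 = 3 + 1 = 4$)
$u{\left(130 \right)} R = 47 \cdot 4 = 188$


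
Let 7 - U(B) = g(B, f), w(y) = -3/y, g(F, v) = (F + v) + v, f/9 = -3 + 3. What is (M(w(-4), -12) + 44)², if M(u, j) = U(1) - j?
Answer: 3844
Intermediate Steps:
f = 0 (f = 9*(-3 + 3) = 9*0 = 0)
g(F, v) = F + 2*v
U(B) = 7 - B (U(B) = 7 - (B + 2*0) = 7 - (B + 0) = 7 - B)
M(u, j) = 6 - j (M(u, j) = (7 - 1*1) - j = (7 - 1) - j = 6 - j)
(M(w(-4), -12) + 44)² = ((6 - 1*(-12)) + 44)² = ((6 + 12) + 44)² = (18 + 44)² = 62² = 3844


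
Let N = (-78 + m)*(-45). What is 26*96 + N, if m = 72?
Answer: 2766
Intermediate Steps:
N = 270 (N = (-78 + 72)*(-45) = -6*(-45) = 270)
26*96 + N = 26*96 + 270 = 2496 + 270 = 2766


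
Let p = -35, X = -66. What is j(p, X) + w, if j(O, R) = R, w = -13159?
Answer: -13225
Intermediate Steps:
j(p, X) + w = -66 - 13159 = -13225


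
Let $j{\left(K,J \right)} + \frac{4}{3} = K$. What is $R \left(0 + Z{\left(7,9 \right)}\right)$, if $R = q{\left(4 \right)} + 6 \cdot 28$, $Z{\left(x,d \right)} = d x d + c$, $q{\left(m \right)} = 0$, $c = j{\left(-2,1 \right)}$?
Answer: $94696$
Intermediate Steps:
$j{\left(K,J \right)} = - \frac{4}{3} + K$
$c = - \frac{10}{3}$ ($c = - \frac{4}{3} - 2 = - \frac{10}{3} \approx -3.3333$)
$Z{\left(x,d \right)} = - \frac{10}{3} + x d^{2}$ ($Z{\left(x,d \right)} = d x d - \frac{10}{3} = x d^{2} - \frac{10}{3} = - \frac{10}{3} + x d^{2}$)
$R = 168$ ($R = 0 + 6 \cdot 28 = 0 + 168 = 168$)
$R \left(0 + Z{\left(7,9 \right)}\right) = 168 \left(0 - \left(\frac{10}{3} - 7 \cdot 9^{2}\right)\right) = 168 \left(0 + \left(- \frac{10}{3} + 7 \cdot 81\right)\right) = 168 \left(0 + \left(- \frac{10}{3} + 567\right)\right) = 168 \left(0 + \frac{1691}{3}\right) = 168 \cdot \frac{1691}{3} = 94696$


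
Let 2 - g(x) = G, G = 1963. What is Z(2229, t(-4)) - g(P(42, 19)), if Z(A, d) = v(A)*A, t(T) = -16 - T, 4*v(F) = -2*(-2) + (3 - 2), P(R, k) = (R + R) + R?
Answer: 18989/4 ≈ 4747.3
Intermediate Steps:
P(R, k) = 3*R (P(R, k) = 2*R + R = 3*R)
v(F) = 5/4 (v(F) = (-2*(-2) + (3 - 2))/4 = (4 + 1)/4 = (¼)*5 = 5/4)
g(x) = -1961 (g(x) = 2 - 1*1963 = 2 - 1963 = -1961)
Z(A, d) = 5*A/4
Z(2229, t(-4)) - g(P(42, 19)) = (5/4)*2229 - 1*(-1961) = 11145/4 + 1961 = 18989/4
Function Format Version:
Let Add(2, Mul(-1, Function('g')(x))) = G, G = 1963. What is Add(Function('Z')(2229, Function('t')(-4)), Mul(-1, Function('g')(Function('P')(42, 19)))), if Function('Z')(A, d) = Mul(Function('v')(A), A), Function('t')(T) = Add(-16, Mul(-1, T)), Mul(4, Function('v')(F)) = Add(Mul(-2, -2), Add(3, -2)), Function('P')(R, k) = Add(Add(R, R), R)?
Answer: Rational(18989, 4) ≈ 4747.3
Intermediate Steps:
Function('P')(R, k) = Mul(3, R) (Function('P')(R, k) = Add(Mul(2, R), R) = Mul(3, R))
Function('v')(F) = Rational(5, 4) (Function('v')(F) = Mul(Rational(1, 4), Add(Mul(-2, -2), Add(3, -2))) = Mul(Rational(1, 4), Add(4, 1)) = Mul(Rational(1, 4), 5) = Rational(5, 4))
Function('g')(x) = -1961 (Function('g')(x) = Add(2, Mul(-1, 1963)) = Add(2, -1963) = -1961)
Function('Z')(A, d) = Mul(Rational(5, 4), A)
Add(Function('Z')(2229, Function('t')(-4)), Mul(-1, Function('g')(Function('P')(42, 19)))) = Add(Mul(Rational(5, 4), 2229), Mul(-1, -1961)) = Add(Rational(11145, 4), 1961) = Rational(18989, 4)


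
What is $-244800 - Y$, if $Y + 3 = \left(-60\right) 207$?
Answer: $-232377$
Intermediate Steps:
$Y = -12423$ ($Y = -3 - 12420 = -12423$)
$-244800 - Y = -244800 - -12423 = -244800 + 12423 = -232377$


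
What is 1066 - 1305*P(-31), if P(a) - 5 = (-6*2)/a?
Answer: -184889/31 ≈ -5964.2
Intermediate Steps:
P(a) = 5 - 12/a (P(a) = 5 + (-6*2)/a = 5 - 12/a)
1066 - 1305*P(-31) = 1066 - 1305*(5 - 12/(-31)) = 1066 - 1305*(5 - 12*(-1/31)) = 1066 - 1305*(5 + 12/31) = 1066 - 1305*167/31 = 1066 - 217935/31 = -184889/31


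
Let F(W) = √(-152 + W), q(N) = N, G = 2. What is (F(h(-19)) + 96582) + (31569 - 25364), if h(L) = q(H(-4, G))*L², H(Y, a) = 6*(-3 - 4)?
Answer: 102787 + I*√15314 ≈ 1.0279e+5 + 123.75*I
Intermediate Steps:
H(Y, a) = -42 (H(Y, a) = 6*(-7) = -42)
h(L) = -42*L²
(F(h(-19)) + 96582) + (31569 - 25364) = (√(-152 - 42*(-19)²) + 96582) + (31569 - 25364) = (√(-152 - 42*361) + 96582) + 6205 = (√(-152 - 15162) + 96582) + 6205 = (√(-15314) + 96582) + 6205 = (I*√15314 + 96582) + 6205 = (96582 + I*√15314) + 6205 = 102787 + I*√15314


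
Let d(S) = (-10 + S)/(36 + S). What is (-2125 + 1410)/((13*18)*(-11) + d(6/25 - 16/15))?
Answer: 943085/3395512 ≈ 0.27774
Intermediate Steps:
d(S) = (-10 + S)/(36 + S)
(-2125 + 1410)/((13*18)*(-11) + d(6/25 - 16/15)) = (-2125 + 1410)/((13*18)*(-11) + (-10 + (6/25 - 16/15))/(36 + (6/25 - 16/15))) = -715/(234*(-11) + (-10 + (6*(1/25) - 16*1/15))/(36 + (6*(1/25) - 16*1/15))) = -715/(-2574 + (-10 + (6/25 - 16/15))/(36 + (6/25 - 16/15))) = -715/(-2574 + (-10 - 62/75)/(36 - 62/75)) = -715/(-2574 - 812/75/(2638/75)) = -715/(-2574 + (75/2638)*(-812/75)) = -715/(-2574 - 406/1319) = -715/(-3395512/1319) = -715*(-1319/3395512) = 943085/3395512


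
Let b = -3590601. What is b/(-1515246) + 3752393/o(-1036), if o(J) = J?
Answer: -947013103507/261632476 ≈ -3619.6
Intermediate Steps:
b/(-1515246) + 3752393/o(-1036) = -3590601/(-1515246) + 3752393/(-1036) = -3590601*(-1/1515246) + 3752393*(-1/1036) = 1196867/505082 - 3752393/1036 = -947013103507/261632476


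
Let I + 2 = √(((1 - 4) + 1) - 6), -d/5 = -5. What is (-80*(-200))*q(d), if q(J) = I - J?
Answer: -432000 + 32000*I*√2 ≈ -4.32e+5 + 45255.0*I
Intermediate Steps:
d = 25 (d = -5*(-5) = 25)
I = -2 + 2*I*√2 (I = -2 + √(((1 - 4) + 1) - 6) = -2 + √((-3 + 1) - 6) = -2 + √(-2 - 6) = -2 + √(-8) = -2 + 2*I*√2 ≈ -2.0 + 2.8284*I)
q(J) = -2 - J + 2*I*√2 (q(J) = (-2 + 2*I*√2) - J = -2 - J + 2*I*√2)
(-80*(-200))*q(d) = (-80*(-200))*(-2 - 1*25 + 2*I*√2) = 16000*(-2 - 25 + 2*I*√2) = 16000*(-27 + 2*I*√2) = -432000 + 32000*I*√2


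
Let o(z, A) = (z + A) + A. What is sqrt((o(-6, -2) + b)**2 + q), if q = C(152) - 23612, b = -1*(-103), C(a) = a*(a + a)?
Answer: sqrt(31245) ≈ 176.76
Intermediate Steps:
o(z, A) = z + 2*A (o(z, A) = (A + z) + A = z + 2*A)
C(a) = 2*a**2 (C(a) = a*(2*a) = 2*a**2)
b = 103
q = 22596 (q = 2*152**2 - 23612 = 2*23104 - 23612 = 46208 - 23612 = 22596)
sqrt((o(-6, -2) + b)**2 + q) = sqrt(((-6 + 2*(-2)) + 103)**2 + 22596) = sqrt(((-6 - 4) + 103)**2 + 22596) = sqrt((-10 + 103)**2 + 22596) = sqrt(93**2 + 22596) = sqrt(8649 + 22596) = sqrt(31245)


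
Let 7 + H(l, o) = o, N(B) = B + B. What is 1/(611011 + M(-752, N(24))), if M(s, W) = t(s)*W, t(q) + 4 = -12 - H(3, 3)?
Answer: 1/610435 ≈ 1.6382e-6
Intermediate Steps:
N(B) = 2*B
H(l, o) = -7 + o
t(q) = -12 (t(q) = -4 + (-12 - (-7 + 3)) = -4 + (-12 - 1*(-4)) = -4 + (-12 + 4) = -4 - 8 = -12)
M(s, W) = -12*W
1/(611011 + M(-752, N(24))) = 1/(611011 - 24*24) = 1/(611011 - 12*48) = 1/(611011 - 576) = 1/610435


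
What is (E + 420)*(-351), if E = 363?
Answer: -274833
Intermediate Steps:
(E + 420)*(-351) = (363 + 420)*(-351) = 783*(-351) = -274833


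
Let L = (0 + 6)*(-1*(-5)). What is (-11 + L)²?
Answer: 361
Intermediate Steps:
L = 30 (L = 6*5 = 30)
(-11 + L)² = (-11 + 30)² = 19² = 361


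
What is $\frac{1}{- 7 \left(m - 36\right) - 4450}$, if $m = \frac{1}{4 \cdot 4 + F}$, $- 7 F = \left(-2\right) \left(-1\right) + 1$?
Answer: $- \frac{109}{457631} \approx -0.00023818$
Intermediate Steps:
$F = - \frac{3}{7}$ ($F = - \frac{\left(-2\right) \left(-1\right) + 1}{7} = - \frac{2 + 1}{7} = \left(- \frac{1}{7}\right) 3 = - \frac{3}{7} \approx -0.42857$)
$m = \frac{7}{109}$ ($m = \frac{1}{4 \cdot 4 - \frac{3}{7}} = \frac{1}{16 - \frac{3}{7}} = \frac{1}{\frac{109}{7}} = \frac{7}{109} \approx 0.06422$)
$\frac{1}{- 7 \left(m - 36\right) - 4450} = \frac{1}{- 7 \left(\frac{7}{109} - 36\right) - 4450} = \frac{1}{\left(-7\right) \left(- \frac{3917}{109}\right) - 4450} = \frac{1}{\frac{27419}{109} - 4450} = \frac{1}{- \frac{457631}{109}} = - \frac{109}{457631}$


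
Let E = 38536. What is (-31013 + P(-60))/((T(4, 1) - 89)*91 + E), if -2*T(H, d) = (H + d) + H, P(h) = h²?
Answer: -54826/60055 ≈ -0.91293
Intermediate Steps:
T(H, d) = -H - d/2 (T(H, d) = -((H + d) + H)/2 = -(d + 2*H)/2 = -H - d/2)
(-31013 + P(-60))/((T(4, 1) - 89)*91 + E) = (-31013 + (-60)²)/(((-1*4 - ½*1) - 89)*91 + 38536) = (-31013 + 3600)/(((-4 - ½) - 89)*91 + 38536) = -27413/((-9/2 - 89)*91 + 38536) = -27413/(-187/2*91 + 38536) = -27413/(-17017/2 + 38536) = -27413/60055/2 = -27413*2/60055 = -54826/60055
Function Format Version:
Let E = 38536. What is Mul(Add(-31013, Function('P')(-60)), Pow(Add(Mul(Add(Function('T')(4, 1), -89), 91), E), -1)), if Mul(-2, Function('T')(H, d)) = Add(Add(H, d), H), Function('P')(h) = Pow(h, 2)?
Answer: Rational(-54826, 60055) ≈ -0.91293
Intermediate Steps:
Function('T')(H, d) = Add(Mul(-1, H), Mul(Rational(-1, 2), d)) (Function('T')(H, d) = Mul(Rational(-1, 2), Add(Add(H, d), H)) = Mul(Rational(-1, 2), Add(d, Mul(2, H))) = Add(Mul(-1, H), Mul(Rational(-1, 2), d)))
Mul(Add(-31013, Function('P')(-60)), Pow(Add(Mul(Add(Function('T')(4, 1), -89), 91), E), -1)) = Mul(Add(-31013, Pow(-60, 2)), Pow(Add(Mul(Add(Add(Mul(-1, 4), Mul(Rational(-1, 2), 1)), -89), 91), 38536), -1)) = Mul(Add(-31013, 3600), Pow(Add(Mul(Add(Add(-4, Rational(-1, 2)), -89), 91), 38536), -1)) = Mul(-27413, Pow(Add(Mul(Add(Rational(-9, 2), -89), 91), 38536), -1)) = Mul(-27413, Pow(Add(Mul(Rational(-187, 2), 91), 38536), -1)) = Mul(-27413, Pow(Add(Rational(-17017, 2), 38536), -1)) = Mul(-27413, Pow(Rational(60055, 2), -1)) = Mul(-27413, Rational(2, 60055)) = Rational(-54826, 60055)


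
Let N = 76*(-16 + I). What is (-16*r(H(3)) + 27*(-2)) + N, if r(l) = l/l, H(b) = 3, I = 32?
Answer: 1146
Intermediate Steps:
r(l) = 1
N = 1216 (N = 76*(-16 + 32) = 76*16 = 1216)
(-16*r(H(3)) + 27*(-2)) + N = (-16*1 + 27*(-2)) + 1216 = (-16 - 54) + 1216 = -70 + 1216 = 1146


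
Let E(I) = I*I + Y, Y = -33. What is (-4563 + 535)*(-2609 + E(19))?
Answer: 9187868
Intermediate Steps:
E(I) = -33 + I² (E(I) = I*I - 33 = I² - 33 = -33 + I²)
(-4563 + 535)*(-2609 + E(19)) = (-4563 + 535)*(-2609 + (-33 + 19²)) = -4028*(-2609 + (-33 + 361)) = -4028*(-2609 + 328) = -4028*(-2281) = 9187868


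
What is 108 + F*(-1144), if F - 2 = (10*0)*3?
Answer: -2180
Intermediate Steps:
F = 2 (F = 2 + (10*0)*3 = 2 + 0*3 = 2 + 0 = 2)
108 + F*(-1144) = 108 + 2*(-1144) = 108 - 2288 = -2180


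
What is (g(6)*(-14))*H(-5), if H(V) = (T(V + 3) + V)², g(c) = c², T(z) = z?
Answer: -24696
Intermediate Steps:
H(V) = (3 + 2*V)² (H(V) = ((V + 3) + V)² = ((3 + V) + V)² = (3 + 2*V)²)
(g(6)*(-14))*H(-5) = (6²*(-14))*(3 + 2*(-5))² = (36*(-14))*(3 - 10)² = -504*(-7)² = -504*49 = -24696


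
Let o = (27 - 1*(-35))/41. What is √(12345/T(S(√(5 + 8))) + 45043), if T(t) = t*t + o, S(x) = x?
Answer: √649900174/119 ≈ 214.23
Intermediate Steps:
o = 62/41 (o = (27 + 35)*(1/41) = 62*(1/41) = 62/41 ≈ 1.5122)
T(t) = 62/41 + t² (T(t) = t*t + 62/41 = t² + 62/41 = 62/41 + t²)
√(12345/T(S(√(5 + 8))) + 45043) = √(12345/(62/41 + (√(5 + 8))²) + 45043) = √(12345/(62/41 + (√13)²) + 45043) = √(12345/(62/41 + 13) + 45043) = √(12345/(595/41) + 45043) = √(12345*(41/595) + 45043) = √(101229/119 + 45043) = √(5461346/119) = √649900174/119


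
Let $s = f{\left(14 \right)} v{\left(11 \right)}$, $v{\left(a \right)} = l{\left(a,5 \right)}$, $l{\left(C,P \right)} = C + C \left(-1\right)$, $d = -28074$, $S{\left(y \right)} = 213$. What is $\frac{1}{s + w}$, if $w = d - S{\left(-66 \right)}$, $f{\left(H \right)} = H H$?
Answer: $- \frac{1}{28287} \approx -3.5352 \cdot 10^{-5}$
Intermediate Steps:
$l{\left(C,P \right)} = 0$ ($l{\left(C,P \right)} = C - C = 0$)
$f{\left(H \right)} = H^{2}$
$v{\left(a \right)} = 0$
$w = -28287$ ($w = -28074 - 213 = -28287$)
$s = 0$ ($s = 14^{2} \cdot 0 = 196 \cdot 0 = 0$)
$\frac{1}{s + w} = \frac{1}{0 - 28287} = \frac{1}{-28287} = - \frac{1}{28287}$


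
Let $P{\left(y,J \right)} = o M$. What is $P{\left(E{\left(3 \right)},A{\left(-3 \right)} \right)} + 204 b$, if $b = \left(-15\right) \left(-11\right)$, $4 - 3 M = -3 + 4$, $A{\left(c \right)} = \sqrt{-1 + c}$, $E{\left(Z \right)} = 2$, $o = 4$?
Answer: $33664$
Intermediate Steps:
$M = 1$ ($M = \frac{4}{3} - \frac{-3 + 4}{3} = \frac{4}{3} - \frac{1}{3} = 1$)
$b = 165$
$P{\left(y,J \right)} = 4$ ($P{\left(y,J \right)} = 4 \cdot 1 = 4$)
$P{\left(E{\left(3 \right)},A{\left(-3 \right)} \right)} + 204 b = 4 + 204 \cdot 165 = 4 + 33660 = 33664$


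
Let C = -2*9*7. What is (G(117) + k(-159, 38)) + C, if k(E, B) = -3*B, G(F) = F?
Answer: -123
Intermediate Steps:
C = -126 (C = -18*7 = -126)
(G(117) + k(-159, 38)) + C = (117 - 3*38) - 126 = (117 - 114) - 126 = 3 - 126 = -123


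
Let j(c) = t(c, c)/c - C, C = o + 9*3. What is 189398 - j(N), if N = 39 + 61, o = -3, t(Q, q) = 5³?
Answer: 757683/4 ≈ 1.8942e+5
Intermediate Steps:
t(Q, q) = 125
C = 24 (C = -3 + 9*3 = -3 + 27 = 24)
N = 100
j(c) = -24 + 125/c (j(c) = 125/c - 1*24 = 125/c - 24 = -24 + 125/c)
189398 - j(N) = 189398 - (-24 + 125/100) = 189398 - (-24 + 125*(1/100)) = 189398 - (-24 + 5/4) = 189398 - 1*(-91/4) = 189398 + 91/4 = 757683/4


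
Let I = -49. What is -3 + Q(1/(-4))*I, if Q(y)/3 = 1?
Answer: -150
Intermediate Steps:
Q(y) = 3 (Q(y) = 3*1 = 3)
-3 + Q(1/(-4))*I = -3 + 3*(-49) = -3 - 147 = -150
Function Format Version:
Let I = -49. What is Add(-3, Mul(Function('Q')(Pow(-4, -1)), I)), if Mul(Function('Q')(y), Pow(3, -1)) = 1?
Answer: -150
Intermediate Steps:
Function('Q')(y) = 3 (Function('Q')(y) = Mul(3, 1) = 3)
Add(-3, Mul(Function('Q')(Pow(-4, -1)), I)) = Add(-3, Mul(3, -49)) = Add(-3, -147) = -150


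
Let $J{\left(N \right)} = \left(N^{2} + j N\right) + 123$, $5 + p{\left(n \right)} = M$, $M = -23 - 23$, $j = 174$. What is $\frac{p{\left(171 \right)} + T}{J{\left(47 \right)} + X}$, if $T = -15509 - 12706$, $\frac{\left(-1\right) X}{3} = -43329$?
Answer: $- \frac{4038}{20071} \approx -0.20119$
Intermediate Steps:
$M = -46$
$p{\left(n \right)} = -51$ ($p{\left(n \right)} = -5 - 46 = -51$)
$X = 129987$ ($X = \left(-3\right) \left(-43329\right) = 129987$)
$J{\left(N \right)} = 123 + N^{2} + 174 N$ ($J{\left(N \right)} = \left(N^{2} + 174 N\right) + 123 = 123 + N^{2} + 174 N$)
$T = -28215$
$\frac{p{\left(171 \right)} + T}{J{\left(47 \right)} + X} = \frac{-51 - 28215}{\left(123 + 47^{2} + 174 \cdot 47\right) + 129987} = - \frac{28266}{\left(123 + 2209 + 8178\right) + 129987} = - \frac{28266}{10510 + 129987} = - \frac{28266}{140497} = \left(-28266\right) \frac{1}{140497} = - \frac{4038}{20071}$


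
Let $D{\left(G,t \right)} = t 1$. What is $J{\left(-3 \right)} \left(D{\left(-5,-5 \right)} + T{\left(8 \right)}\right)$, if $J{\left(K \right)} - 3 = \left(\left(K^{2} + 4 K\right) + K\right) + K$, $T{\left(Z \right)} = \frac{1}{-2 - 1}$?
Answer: $32$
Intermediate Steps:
$D{\left(G,t \right)} = t$
$T{\left(Z \right)} = - \frac{1}{3}$ ($T{\left(Z \right)} = \frac{1}{-3} = - \frac{1}{3}$)
$J{\left(K \right)} = 3 + K^{2} + 6 K$ ($J{\left(K \right)} = 3 + \left(\left(\left(K^{2} + 4 K\right) + K\right) + K\right) = 3 + \left(\left(K^{2} + 5 K\right) + K\right) = 3 + \left(K^{2} + 6 K\right) = 3 + K^{2} + 6 K$)
$J{\left(-3 \right)} \left(D{\left(-5,-5 \right)} + T{\left(8 \right)}\right) = \left(3 + \left(-3\right)^{2} + 6 \left(-3\right)\right) \left(-5 - \frac{1}{3}\right) = \left(3 + 9 - 18\right) \left(- \frac{16}{3}\right) = \left(-6\right) \left(- \frac{16}{3}\right) = 32$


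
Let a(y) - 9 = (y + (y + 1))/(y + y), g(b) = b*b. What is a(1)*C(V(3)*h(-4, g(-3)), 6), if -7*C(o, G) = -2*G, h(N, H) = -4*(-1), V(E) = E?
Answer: 18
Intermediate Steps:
g(b) = b**2
h(N, H) = 4
C(o, G) = 2*G/7 (C(o, G) = -(-2)*G/7 = 2*G/7)
a(y) = 9 + (1 + 2*y)/(2*y) (a(y) = 9 + (y + (y + 1))/(y + y) = 9 + (y + (1 + y))/((2*y)) = 9 + (1 + 2*y)*(1/(2*y)) = 9 + (1 + 2*y)/(2*y))
a(1)*C(V(3)*h(-4, g(-3)), 6) = (10 + (1/2)/1)*((2/7)*6) = (10 + (1/2)*1)*(12/7) = (10 + 1/2)*(12/7) = (21/2)*(12/7) = 18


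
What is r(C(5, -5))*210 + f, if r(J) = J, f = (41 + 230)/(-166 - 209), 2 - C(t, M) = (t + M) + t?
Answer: -236521/375 ≈ -630.72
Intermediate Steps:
C(t, M) = 2 - M - 2*t (C(t, M) = 2 - ((t + M) + t) = 2 - ((M + t) + t) = 2 - (M + 2*t) = 2 + (-M - 2*t) = 2 - M - 2*t)
f = -271/375 (f = 271/(-375) = 271*(-1/375) = -271/375 ≈ -0.72267)
r(C(5, -5))*210 + f = (2 - 1*(-5) - 2*5)*210 - 271/375 = (2 + 5 - 10)*210 - 271/375 = -3*210 - 271/375 = -630 - 271/375 = -236521/375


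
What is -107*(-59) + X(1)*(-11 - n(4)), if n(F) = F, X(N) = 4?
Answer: 6253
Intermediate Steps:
-107*(-59) + X(1)*(-11 - n(4)) = -107*(-59) + 4*(-11 - 1*4) = 6313 + 4*(-11 - 4) = 6313 + 4*(-15) = 6313 - 60 = 6253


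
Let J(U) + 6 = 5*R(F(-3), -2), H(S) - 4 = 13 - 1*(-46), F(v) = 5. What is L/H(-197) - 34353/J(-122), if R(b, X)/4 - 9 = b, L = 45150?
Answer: 486041/822 ≈ 591.29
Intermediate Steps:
R(b, X) = 36 + 4*b
H(S) = 63 (H(S) = 4 + (13 - 1*(-46)) = 4 + (13 + 46) = 4 + 59 = 63)
J(U) = 274 (J(U) = -6 + 5*(36 + 4*5) = -6 + 5*(36 + 20) = -6 + 5*56 = -6 + 280 = 274)
L/H(-197) - 34353/J(-122) = 45150/63 - 34353/274 = 45150*(1/63) - 34353*1/274 = 2150/3 - 34353/274 = 486041/822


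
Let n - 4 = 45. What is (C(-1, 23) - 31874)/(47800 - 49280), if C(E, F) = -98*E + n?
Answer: 31727/1480 ≈ 21.437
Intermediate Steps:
n = 49 (n = 4 + 45 = 49)
C(E, F) = 49 - 98*E (C(E, F) = -98*E + 49 = 49 - 98*E)
(C(-1, 23) - 31874)/(47800 - 49280) = ((49 - 98*(-1)) - 31874)/(47800 - 49280) = ((49 + 98) - 31874)/(-1480) = (147 - 31874)*(-1/1480) = -31727*(-1/1480) = 31727/1480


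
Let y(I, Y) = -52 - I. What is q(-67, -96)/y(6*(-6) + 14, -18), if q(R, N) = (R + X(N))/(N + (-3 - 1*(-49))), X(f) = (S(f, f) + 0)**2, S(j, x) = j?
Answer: 9149/1500 ≈ 6.0993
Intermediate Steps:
X(f) = f**2 (X(f) = (f + 0)**2 = f**2)
q(R, N) = (R + N**2)/(46 + N) (q(R, N) = (R + N**2)/(N + (-3 - 1*(-49))) = (R + N**2)/(N + (-3 + 49)) = (R + N**2)/(N + 46) = (R + N**2)/(46 + N))
q(-67, -96)/y(6*(-6) + 14, -18) = ((-67 + (-96)**2)/(46 - 96))/(-52 - (6*(-6) + 14)) = ((-67 + 9216)/(-50))/(-52 - (-36 + 14)) = (-1/50*9149)/(-52 - 1*(-22)) = -9149/(50*(-52 + 22)) = -9149/50/(-30) = -9149/50*(-1/30) = 9149/1500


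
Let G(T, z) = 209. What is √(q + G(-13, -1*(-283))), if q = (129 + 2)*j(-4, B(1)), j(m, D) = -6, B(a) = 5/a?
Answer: I*√577 ≈ 24.021*I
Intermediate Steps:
q = -786 (q = (129 + 2)*(-6) = 131*(-6) = -786)
√(q + G(-13, -1*(-283))) = √(-786 + 209) = √(-577) = I*√577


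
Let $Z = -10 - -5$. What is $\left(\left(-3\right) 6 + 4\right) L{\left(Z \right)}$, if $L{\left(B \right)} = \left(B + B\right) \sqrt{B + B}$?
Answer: $140 i \sqrt{10} \approx 442.72 i$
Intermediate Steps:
$Z = -5$ ($Z = -10 + 5 = -5$)
$L{\left(B \right)} = 2 \sqrt{2} B^{\frac{3}{2}}$ ($L{\left(B \right)} = 2 B \sqrt{2 B} = 2 B \sqrt{2} \sqrt{B} = 2 \sqrt{2} B^{\frac{3}{2}}$)
$\left(\left(-3\right) 6 + 4\right) L{\left(Z \right)} = \left(\left(-3\right) 6 + 4\right) 2 \sqrt{2} \left(-5\right)^{\frac{3}{2}} = \left(-18 + 4\right) 2 \sqrt{2} \left(- 5 i \sqrt{5}\right) = - 14 \left(- 10 i \sqrt{10}\right) = 140 i \sqrt{10}$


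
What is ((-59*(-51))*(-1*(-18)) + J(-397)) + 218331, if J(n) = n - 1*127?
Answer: 271969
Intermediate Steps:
J(n) = -127 + n (J(n) = n - 127 = -127 + n)
((-59*(-51))*(-1*(-18)) + J(-397)) + 218331 = ((-59*(-51))*(-1*(-18)) + (-127 - 397)) + 218331 = (3009*18 - 524) + 218331 = (54162 - 524) + 218331 = 53638 + 218331 = 271969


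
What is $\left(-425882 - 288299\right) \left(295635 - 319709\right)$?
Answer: $17193193394$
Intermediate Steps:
$\left(-425882 - 288299\right) \left(295635 - 319709\right) = \left(-714181\right) \left(-24074\right) = 17193193394$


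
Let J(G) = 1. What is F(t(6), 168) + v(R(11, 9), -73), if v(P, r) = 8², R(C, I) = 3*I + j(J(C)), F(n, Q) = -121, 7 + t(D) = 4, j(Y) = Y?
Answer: -57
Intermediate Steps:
t(D) = -3 (t(D) = -7 + 4 = -3)
R(C, I) = 1 + 3*I (R(C, I) = 3*I + 1 = 1 + 3*I)
v(P, r) = 64
F(t(6), 168) + v(R(11, 9), -73) = -121 + 64 = -57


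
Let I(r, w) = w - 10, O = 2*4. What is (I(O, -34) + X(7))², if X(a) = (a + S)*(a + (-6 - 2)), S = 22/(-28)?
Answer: 494209/196 ≈ 2521.5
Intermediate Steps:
O = 8
S = -11/14 (S = 22*(-1/28) = -11/14 ≈ -0.78571)
I(r, w) = -10 + w
X(a) = (-8 + a)*(-11/14 + a) (X(a) = (a - 11/14)*(a + (-6 - 2)) = (-11/14 + a)*(a - 8) = (-11/14 + a)*(-8 + a) = (-8 + a)*(-11/14 + a))
(I(O, -34) + X(7))² = ((-10 - 34) + (44/7 + 7² - 123/14*7))² = (-44 + (44/7 + 49 - 123/2))² = (-44 - 87/14)² = (-703/14)² = 494209/196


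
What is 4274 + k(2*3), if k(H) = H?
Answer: 4280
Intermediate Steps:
4274 + k(2*3) = 4274 + 2*3 = 4274 + 6 = 4280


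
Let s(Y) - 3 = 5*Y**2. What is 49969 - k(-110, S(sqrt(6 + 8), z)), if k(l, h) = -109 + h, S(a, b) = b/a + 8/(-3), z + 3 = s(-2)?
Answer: 150242/3 - 10*sqrt(14)/7 ≈ 50075.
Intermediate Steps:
s(Y) = 3 + 5*Y**2
z = 20 (z = -3 + (3 + 5*(-2)**2) = -3 + (3 + 5*4) = -3 + (3 + 20) = -3 + 23 = 20)
S(a, b) = -8/3 + b/a (S(a, b) = b/a + 8*(-1/3) = b/a - 8/3 = -8/3 + b/a)
49969 - k(-110, S(sqrt(6 + 8), z)) = 49969 - (-109 + (-8/3 + 20/(sqrt(6 + 8)))) = 49969 - (-109 + (-8/3 + 20/(sqrt(14)))) = 49969 - (-109 + (-8/3 + 20*(sqrt(14)/14))) = 49969 - (-109 + (-8/3 + 10*sqrt(14)/7)) = 49969 - (-335/3 + 10*sqrt(14)/7) = 49969 + (335/3 - 10*sqrt(14)/7) = 150242/3 - 10*sqrt(14)/7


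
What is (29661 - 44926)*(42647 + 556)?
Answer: -659493795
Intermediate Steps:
(29661 - 44926)*(42647 + 556) = -15265*43203 = -659493795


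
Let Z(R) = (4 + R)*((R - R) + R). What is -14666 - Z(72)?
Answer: -20138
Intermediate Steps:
Z(R) = R*(4 + R) (Z(R) = (4 + R)*(0 + R) = (4 + R)*R = R*(4 + R))
-14666 - Z(72) = -14666 - 72*(4 + 72) = -14666 - 72*76 = -14666 - 1*5472 = -14666 - 5472 = -20138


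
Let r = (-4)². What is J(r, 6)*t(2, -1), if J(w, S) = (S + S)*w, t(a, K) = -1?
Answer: -192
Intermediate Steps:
r = 16
J(w, S) = 2*S*w (J(w, S) = (2*S)*w = 2*S*w)
J(r, 6)*t(2, -1) = (2*6*16)*(-1) = 192*(-1) = -192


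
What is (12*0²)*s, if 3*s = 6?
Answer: 0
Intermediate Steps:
s = 2 (s = (⅓)*6 = 2)
(12*0²)*s = (12*0²)*2 = (12*0)*2 = 0*2 = 0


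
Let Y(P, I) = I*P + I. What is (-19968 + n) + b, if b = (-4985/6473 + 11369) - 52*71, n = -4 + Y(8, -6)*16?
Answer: -85183192/6473 ≈ -13160.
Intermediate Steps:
Y(P, I) = I + I*P
n = -868 (n = -4 - 6*(1 + 8)*16 = -4 - 6*9*16 = -4 - 54*16 = -4 - 864 = -868)
b = 49688236/6473 (b = (-4985*1/6473 + 11369) - 3692 = (-4985/6473 + 11369) - 3692 = 73586552/6473 - 3692 = 49688236/6473 ≈ 7676.2)
(-19968 + n) + b = (-19968 - 868) + 49688236/6473 = -20836 + 49688236/6473 = -85183192/6473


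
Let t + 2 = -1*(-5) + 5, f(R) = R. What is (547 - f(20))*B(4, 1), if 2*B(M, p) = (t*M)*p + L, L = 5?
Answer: 19499/2 ≈ 9749.5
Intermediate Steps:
t = 8 (t = -2 + (-1*(-5) + 5) = -2 + (5 + 5) = -2 + 10 = 8)
B(M, p) = 5/2 + 4*M*p (B(M, p) = ((8*M)*p + 5)/2 = (8*M*p + 5)/2 = (5 + 8*M*p)/2 = 5/2 + 4*M*p)
(547 - f(20))*B(4, 1) = (547 - 1*20)*(5/2 + 4*4*1) = (547 - 20)*(5/2 + 16) = 527*(37/2) = 19499/2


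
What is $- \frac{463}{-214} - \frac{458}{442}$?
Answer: $\frac{53317}{47294} \approx 1.1274$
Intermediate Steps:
$- \frac{463}{-214} - \frac{458}{442} = \left(-463\right) \left(- \frac{1}{214}\right) - \frac{229}{221} = \frac{463}{214} - \frac{229}{221} = \frac{53317}{47294}$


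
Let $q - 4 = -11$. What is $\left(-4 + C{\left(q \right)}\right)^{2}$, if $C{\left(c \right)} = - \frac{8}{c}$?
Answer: $\frac{400}{49} \approx 8.1633$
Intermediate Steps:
$q = -7$ ($q = 4 - 11 = -7$)
$\left(-4 + C{\left(q \right)}\right)^{2} = \left(-4 - \frac{8}{-7}\right)^{2} = \left(-4 - - \frac{8}{7}\right)^{2} = \left(-4 + \frac{8}{7}\right)^{2} = \left(- \frac{20}{7}\right)^{2} = \frac{400}{49}$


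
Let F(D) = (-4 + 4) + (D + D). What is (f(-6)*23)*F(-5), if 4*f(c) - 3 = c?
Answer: 345/2 ≈ 172.50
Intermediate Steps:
f(c) = ¾ + c/4
F(D) = 2*D (F(D) = 0 + 2*D = 2*D)
(f(-6)*23)*F(-5) = ((¾ + (¼)*(-6))*23)*(2*(-5)) = ((¾ - 3/2)*23)*(-10) = -¾*23*(-10) = -69/4*(-10) = 345/2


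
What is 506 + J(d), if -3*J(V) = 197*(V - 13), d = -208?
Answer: 45055/3 ≈ 15018.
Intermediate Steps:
J(V) = 2561/3 - 197*V/3 (J(V) = -197*(V - 13)/3 = -197*(-13 + V)/3 = -(-2561 + 197*V)/3 = 2561/3 - 197*V/3)
506 + J(d) = 506 + (2561/3 - 197/3*(-208)) = 506 + (2561/3 + 40976/3) = 506 + 43537/3 = 45055/3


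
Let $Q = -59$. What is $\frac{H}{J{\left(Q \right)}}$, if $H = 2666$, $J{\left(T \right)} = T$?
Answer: $- \frac{2666}{59} \approx -45.186$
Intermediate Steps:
$\frac{H}{J{\left(Q \right)}} = \frac{2666}{-59} = 2666 \left(- \frac{1}{59}\right) = - \frac{2666}{59}$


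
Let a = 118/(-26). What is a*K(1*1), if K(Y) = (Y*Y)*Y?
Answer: -59/13 ≈ -4.5385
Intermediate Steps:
K(Y) = Y**3 (K(Y) = Y**2*Y = Y**3)
a = -59/13 (a = 118*(-1/26) = -59/13 ≈ -4.5385)
a*K(1*1) = -59*1**3/13 = -59/13*1**3 = -59/13*1 = -59/13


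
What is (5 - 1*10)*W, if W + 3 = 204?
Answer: -1005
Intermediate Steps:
W = 201 (W = -3 + 204 = 201)
(5 - 1*10)*W = (5 - 1*10)*201 = (5 - 10)*201 = -5*201 = -1005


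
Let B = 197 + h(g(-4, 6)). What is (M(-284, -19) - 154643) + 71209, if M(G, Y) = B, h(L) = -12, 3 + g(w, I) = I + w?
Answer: -83249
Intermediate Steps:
g(w, I) = -3 + I + w (g(w, I) = -3 + (I + w) = -3 + I + w)
B = 185 (B = 197 - 12 = 185)
M(G, Y) = 185
(M(-284, -19) - 154643) + 71209 = (185 - 154643) + 71209 = -154458 + 71209 = -83249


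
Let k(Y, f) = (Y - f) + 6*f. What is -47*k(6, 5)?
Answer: -1457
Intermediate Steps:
k(Y, f) = Y + 5*f
-47*k(6, 5) = -47*(6 + 5*5) = -47*(6 + 25) = -47*31 = -1457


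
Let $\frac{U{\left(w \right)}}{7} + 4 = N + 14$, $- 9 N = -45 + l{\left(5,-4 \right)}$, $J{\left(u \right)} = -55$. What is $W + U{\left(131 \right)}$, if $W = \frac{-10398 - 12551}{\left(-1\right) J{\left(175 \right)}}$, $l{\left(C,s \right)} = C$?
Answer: $- \frac{156491}{495} \approx -316.14$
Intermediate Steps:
$N = \frac{40}{9}$ ($N = - \frac{-45 + 5}{9} = \left(- \frac{1}{9}\right) \left(-40\right) = \frac{40}{9} \approx 4.4444$)
$U{\left(w \right)} = \frac{910}{9}$ ($U{\left(w \right)} = -28 + 7 \left(\frac{40}{9} + 14\right) = -28 + 7 \cdot \frac{166}{9} = -28 + \frac{1162}{9} = \frac{910}{9}$)
$W = - \frac{22949}{55}$ ($W = \frac{-10398 - 12551}{\left(-1\right) \left(-55\right)} = \frac{-10398 - 12551}{55} = \left(-22949\right) \frac{1}{55} = - \frac{22949}{55} \approx -417.25$)
$W + U{\left(131 \right)} = - \frac{22949}{55} + \frac{910}{9} = - \frac{156491}{495}$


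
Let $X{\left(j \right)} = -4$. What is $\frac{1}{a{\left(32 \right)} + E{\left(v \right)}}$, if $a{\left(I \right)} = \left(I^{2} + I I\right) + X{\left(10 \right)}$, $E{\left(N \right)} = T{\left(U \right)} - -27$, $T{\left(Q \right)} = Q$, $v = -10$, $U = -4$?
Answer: $\frac{1}{2067} \approx 0.00048379$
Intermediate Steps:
$E{\left(N \right)} = 23$ ($E{\left(N \right)} = -4 - -27 = -4 + 27 = 23$)
$a{\left(I \right)} = -4 + 2 I^{2}$ ($a{\left(I \right)} = \left(I^{2} + I I\right) - 4 = \left(I^{2} + I^{2}\right) - 4 = 2 I^{2} - 4 = -4 + 2 I^{2}$)
$\frac{1}{a{\left(32 \right)} + E{\left(v \right)}} = \frac{1}{\left(-4 + 2 \cdot 32^{2}\right) + 23} = \frac{1}{\left(-4 + 2 \cdot 1024\right) + 23} = \frac{1}{\left(-4 + 2048\right) + 23} = \frac{1}{2044 + 23} = \frac{1}{2067}$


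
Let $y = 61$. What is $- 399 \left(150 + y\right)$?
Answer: $-84189$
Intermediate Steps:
$- 399 \left(150 + y\right) = - 399 \left(150 + 61\right) = \left(-399\right) 211 = -84189$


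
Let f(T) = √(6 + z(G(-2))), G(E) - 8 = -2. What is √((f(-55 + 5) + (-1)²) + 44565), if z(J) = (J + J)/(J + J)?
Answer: √(44566 + √7) ≈ 211.11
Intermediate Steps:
G(E) = 6 (G(E) = 8 - 2 = 6)
z(J) = 1 (z(J) = (2*J)/((2*J)) = (2*J)*(1/(2*J)) = 1)
f(T) = √7 (f(T) = √(6 + 1) = √7)
√((f(-55 + 5) + (-1)²) + 44565) = √((√7 + (-1)²) + 44565) = √((√7 + 1) + 44565) = √((1 + √7) + 44565) = √(44566 + √7)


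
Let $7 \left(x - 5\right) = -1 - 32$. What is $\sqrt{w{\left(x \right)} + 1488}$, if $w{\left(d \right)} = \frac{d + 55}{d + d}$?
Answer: $\frac{\sqrt{6339}}{2} \approx 39.809$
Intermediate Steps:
$x = \frac{2}{7}$ ($x = 5 + \frac{-1 - 32}{7} = 5 + \frac{1}{7} \left(-33\right) = 5 - \frac{33}{7} = \frac{2}{7} \approx 0.28571$)
$w{\left(d \right)} = \frac{55 + d}{2 d}$
$\sqrt{w{\left(x \right)} + 1488} = \sqrt{\frac{55 + \frac{2}{7}}{2 \cdot \frac{2}{7}} + 1488} = \sqrt{\frac{1}{2} \cdot \frac{7}{2} \cdot \frac{387}{7} + 1488} = \sqrt{\frac{387}{4} + 1488} = \sqrt{\frac{6339}{4}} = \frac{\sqrt{6339}}{2}$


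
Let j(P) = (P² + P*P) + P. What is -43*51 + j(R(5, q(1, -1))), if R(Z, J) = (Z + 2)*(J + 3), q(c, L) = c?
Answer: -597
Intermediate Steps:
R(Z, J) = (2 + Z)*(3 + J)
j(P) = P + 2*P² (j(P) = (P² + P²) + P = 2*P² + P = P + 2*P²)
-43*51 + j(R(5, q(1, -1))) = -43*51 + (6 + 2*1 + 3*5 + 1*5)*(1 + 2*(6 + 2*1 + 3*5 + 1*5)) = -2193 + (6 + 2 + 15 + 5)*(1 + 2*(6 + 2 + 15 + 5)) = -2193 + 28*(1 + 2*28) = -2193 + 28*(1 + 56) = -2193 + 28*57 = -2193 + 1596 = -597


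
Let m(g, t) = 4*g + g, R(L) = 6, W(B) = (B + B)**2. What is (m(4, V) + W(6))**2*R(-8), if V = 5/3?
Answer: 161376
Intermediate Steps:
W(B) = 4*B**2 (W(B) = (2*B)**2 = 4*B**2)
V = 5/3 (V = 5*(1/3) = 5/3 ≈ 1.6667)
m(g, t) = 5*g
(m(4, V) + W(6))**2*R(-8) = (5*4 + 4*6**2)**2*6 = (20 + 4*36)**2*6 = (20 + 144)**2*6 = 164**2*6 = 26896*6 = 161376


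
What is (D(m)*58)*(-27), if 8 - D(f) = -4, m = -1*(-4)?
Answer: -18792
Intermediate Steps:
m = 4
D(f) = 12 (D(f) = 8 - 1*(-4) = 8 + 4 = 12)
(D(m)*58)*(-27) = (12*58)*(-27) = 696*(-27) = -18792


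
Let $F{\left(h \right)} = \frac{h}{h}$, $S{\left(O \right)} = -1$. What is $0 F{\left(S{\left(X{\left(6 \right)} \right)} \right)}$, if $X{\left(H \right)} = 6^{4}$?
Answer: $0$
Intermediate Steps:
$X{\left(H \right)} = 1296$
$F{\left(h \right)} = 1$
$0 F{\left(S{\left(X{\left(6 \right)} \right)} \right)} = 0 \cdot 1 = 0$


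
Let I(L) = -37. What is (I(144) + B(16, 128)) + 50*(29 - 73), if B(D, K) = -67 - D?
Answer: -2320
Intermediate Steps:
(I(144) + B(16, 128)) + 50*(29 - 73) = (-37 + (-67 - 1*16)) + 50*(29 - 73) = (-37 + (-67 - 16)) + 50*(-44) = (-37 - 83) - 2200 = -120 - 2200 = -2320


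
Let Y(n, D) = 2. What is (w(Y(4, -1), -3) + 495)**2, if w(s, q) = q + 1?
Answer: 243049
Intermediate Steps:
w(s, q) = 1 + q
(w(Y(4, -1), -3) + 495)**2 = ((1 - 3) + 495)**2 = (-2 + 495)**2 = 493**2 = 243049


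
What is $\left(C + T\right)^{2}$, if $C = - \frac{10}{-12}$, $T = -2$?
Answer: $\frac{49}{36} \approx 1.3611$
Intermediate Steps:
$C = \frac{5}{6}$ ($C = \left(-10\right) \left(- \frac{1}{12}\right) = \frac{5}{6} \approx 0.83333$)
$\left(C + T\right)^{2} = \left(\frac{5}{6} - 2\right)^{2} = \left(- \frac{7}{6}\right)^{2} = \frac{49}{36}$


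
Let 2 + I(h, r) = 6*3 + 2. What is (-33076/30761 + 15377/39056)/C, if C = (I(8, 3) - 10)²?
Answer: -818804359/76889703424 ≈ -0.010649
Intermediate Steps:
I(h, r) = 18 (I(h, r) = -2 + (6*3 + 2) = -2 + (18 + 2) = -2 + 20 = 18)
C = 64 (C = (18 - 10)² = 8² = 64)
(-33076/30761 + 15377/39056)/C = (-33076/30761 + 15377/39056)/64 = (-33076*1/30761 + 15377*(1/39056))*(1/64) = (-33076/30761 + 15377/39056)*(1/64) = -818804359/1201401616*1/64 = -818804359/76889703424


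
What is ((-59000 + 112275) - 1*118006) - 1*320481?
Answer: -385212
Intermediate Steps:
((-59000 + 112275) - 1*118006) - 1*320481 = (53275 - 118006) - 320481 = -64731 - 320481 = -385212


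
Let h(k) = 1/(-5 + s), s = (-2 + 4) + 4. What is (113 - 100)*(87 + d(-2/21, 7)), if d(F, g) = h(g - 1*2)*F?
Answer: 23725/21 ≈ 1129.8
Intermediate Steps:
s = 6 (s = 2 + 4 = 6)
h(k) = 1 (h(k) = 1/(-5 + 6) = 1/1 = 1)
d(F, g) = F (d(F, g) = 1*F = F)
(113 - 100)*(87 + d(-2/21, 7)) = (113 - 100)*(87 - 2/21) = 13*(87 - 2*1/21) = 13*(87 - 2/21) = 13*(1825/21) = 23725/21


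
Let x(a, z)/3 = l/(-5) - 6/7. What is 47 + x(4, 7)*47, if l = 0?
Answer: -517/7 ≈ -73.857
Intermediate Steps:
x(a, z) = -18/7 (x(a, z) = 3*(0/(-5) - 6/7) = 3*(0*(-⅕) - 6*⅐) = 3*(0 - 6/7) = 3*(-6/7) = -18/7)
47 + x(4, 7)*47 = 47 - 18/7*47 = 47 - 846/7 = -517/7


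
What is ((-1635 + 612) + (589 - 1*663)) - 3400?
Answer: -4497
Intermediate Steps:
((-1635 + 612) + (589 - 1*663)) - 3400 = (-1023 + (589 - 663)) - 3400 = (-1023 - 74) - 3400 = -1097 - 3400 = -4497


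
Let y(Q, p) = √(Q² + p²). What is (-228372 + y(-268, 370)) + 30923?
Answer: -197449 + 2*√52181 ≈ -1.9699e+5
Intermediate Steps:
(-228372 + y(-268, 370)) + 30923 = (-228372 + √((-268)² + 370²)) + 30923 = (-228372 + √(71824 + 136900)) + 30923 = (-228372 + √208724) + 30923 = (-228372 + 2*√52181) + 30923 = -197449 + 2*√52181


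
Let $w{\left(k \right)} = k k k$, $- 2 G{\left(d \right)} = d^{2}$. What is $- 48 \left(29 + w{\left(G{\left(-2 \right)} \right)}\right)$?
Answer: $-1008$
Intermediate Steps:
$G{\left(d \right)} = - \frac{d^{2}}{2}$
$w{\left(k \right)} = k^{3}$ ($w{\left(k \right)} = k^{2} k = k^{3}$)
$- 48 \left(29 + w{\left(G{\left(-2 \right)} \right)}\right) = - 48 \left(29 + \left(- \frac{\left(-2\right)^{2}}{2}\right)^{3}\right) = - 48 \left(29 + \left(\left(- \frac{1}{2}\right) 4\right)^{3}\right) = - 48 \left(29 + \left(-2\right)^{3}\right) = - 48 \left(29 - 8\right) = \left(-48\right) 21 = -1008$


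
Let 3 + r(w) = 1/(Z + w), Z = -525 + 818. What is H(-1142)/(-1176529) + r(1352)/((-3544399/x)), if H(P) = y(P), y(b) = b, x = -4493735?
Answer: -5215889325306760/1371959021442359 ≈ -3.8018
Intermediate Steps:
Z = 293
r(w) = -3 + 1/(293 + w)
H(P) = P
H(-1142)/(-1176529) + r(1352)/((-3544399/x)) = -1142/(-1176529) + ((-878 - 3*1352)/(293 + 1352))/((-3544399/(-4493735))) = -1142*(-1/1176529) + ((-878 - 4056)/1645)/((-3544399*(-1/4493735))) = 1142/1176529 + ((1/1645)*(-4934))/(3544399/4493735) = 1142/1176529 - 4934/1645*4493735/3544399 = 1142/1176529 - 4434417698/1166107271 = -5215889325306760/1371959021442359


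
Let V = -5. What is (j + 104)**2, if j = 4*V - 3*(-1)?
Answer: 7569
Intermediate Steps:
j = -17 (j = 4*(-5) - 3*(-1) = -20 + 3 = -17)
(j + 104)**2 = (-17 + 104)**2 = 87**2 = 7569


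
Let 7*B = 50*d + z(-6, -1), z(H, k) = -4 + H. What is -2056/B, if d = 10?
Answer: -1028/35 ≈ -29.371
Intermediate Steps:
B = 70 (B = (50*10 + (-4 - 6))/7 = (500 - 10)/7 = (1/7)*490 = 70)
-2056/B = -2056/70 = -2056*1/70 = -1028/35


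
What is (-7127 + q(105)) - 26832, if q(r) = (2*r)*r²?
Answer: 2281291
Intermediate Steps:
q(r) = 2*r³
(-7127 + q(105)) - 26832 = (-7127 + 2*105³) - 26832 = (-7127 + 2*1157625) - 26832 = (-7127 + 2315250) - 26832 = 2308123 - 26832 = 2281291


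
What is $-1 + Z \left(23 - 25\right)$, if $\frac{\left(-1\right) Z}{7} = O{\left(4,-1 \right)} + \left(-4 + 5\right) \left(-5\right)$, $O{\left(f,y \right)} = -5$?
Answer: $-141$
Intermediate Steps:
$Z = 70$ ($Z = - 7 \left(-5 + \left(-4 + 5\right) \left(-5\right)\right) = - 7 \left(-5 + 1 \left(-5\right)\right) = - 7 \left(-5 - 5\right) = \left(-7\right) \left(-10\right) = 70$)
$-1 + Z \left(23 - 25\right) = -1 + 70 \left(23 - 25\right) = -1 + 70 \left(-2\right) = -1 - 140 = -141$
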